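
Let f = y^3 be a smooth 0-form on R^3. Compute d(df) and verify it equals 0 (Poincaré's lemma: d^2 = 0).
d(df) = 0

Step 1: df = sum_i (∂f/∂x_i) dx_i = (0) dx + (3*y^2) dy + (0) dz.
Step 2: Apply d again. Using the 1-form formula, the coefficient of dx ∧ dy in d(df) is ∂^2 f/∂x ∂y - ∂^2 f/∂y ∂x = (0) - (0) = 0 (equality of mixed partials for smooth f).
Similarly for dx ∧ dz and dy ∧ dz — all coefficients vanish. So d(df) = 0.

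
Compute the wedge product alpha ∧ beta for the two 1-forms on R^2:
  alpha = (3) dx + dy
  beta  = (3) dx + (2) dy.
alpha ∧ beta = (3) dx ∧ dy

Distribute the wedge, using dx_i ∧ dx_j = -dx_j ∧ dx_i and dx_i ∧ dx_i = 0. For each pair (i, j) with i < j, the coefficient of dx_i ∧ dx_j in alpha ∧ beta is (alpha_i * beta_j - alpha_j * beta_i). Collecting: alpha ∧ beta = (3) dx ∧ dy.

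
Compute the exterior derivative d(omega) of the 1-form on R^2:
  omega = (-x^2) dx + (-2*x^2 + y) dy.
d(omega) = (-4*x) dx ∧ dy

For a 1-form omega = sum_i f_i dx_i, the exterior derivative is
  d(omega) = sum_{i < j} (∂f_j/∂x_i - ∂f_i/∂x_j) dx_i ∧ dx_j.
  coefficient of dx ∧ dy: ∂f_2/∂x - ∂f_1/∂y = ∂(-2*x^2 + y)/∂x - ∂(-x^2)/∂y = -4*x
Assembling: d(omega) = (-4*x) dx ∧ dy.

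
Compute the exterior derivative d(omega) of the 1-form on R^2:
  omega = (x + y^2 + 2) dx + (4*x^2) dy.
d(omega) = (8*x - 2*y) dx ∧ dy

For a 1-form omega = sum_i f_i dx_i, the exterior derivative is
  d(omega) = sum_{i < j} (∂f_j/∂x_i - ∂f_i/∂x_j) dx_i ∧ dx_j.
  coefficient of dx ∧ dy: ∂f_2/∂x - ∂f_1/∂y = ∂(4*x^2)/∂x - ∂(x + y^2 + 2)/∂y = 8*x - 2*y
Assembling: d(omega) = (8*x - 2*y) dx ∧ dy.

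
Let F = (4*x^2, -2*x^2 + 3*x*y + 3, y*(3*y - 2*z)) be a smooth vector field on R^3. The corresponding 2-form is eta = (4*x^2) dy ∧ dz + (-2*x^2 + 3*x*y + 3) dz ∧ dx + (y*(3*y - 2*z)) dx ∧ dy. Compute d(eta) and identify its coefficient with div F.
d(eta) = (11*x - 2*y) dx ∧ dy ∧ dz; div F = 11*x - 2*y

For a 2-form in R^3 of the form above, applying d gives a 3-form with coefficient ∂P/∂x + ∂Q/∂y + ∂R/∂z:
  ∂P/∂x = 8*x
  ∂Q/∂y = 3*x
  ∂R/∂z = -2*y
Sum = 11*x - 2*y, which is exactly div F.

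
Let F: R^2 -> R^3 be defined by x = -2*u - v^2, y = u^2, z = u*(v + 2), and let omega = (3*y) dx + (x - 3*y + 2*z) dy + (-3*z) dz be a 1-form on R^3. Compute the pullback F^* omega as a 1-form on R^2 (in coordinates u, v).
F^* omega = (u*(-6*u^2 + 4*u*v - 2*u - 5*v^2 - 12*v - 12)) du + (u^2*(-9*v - 6)) dv

Using F^*(f dg) = (f ∘ F) d(g ∘ F), substitute each coordinate x_i by F_i(u, v) in f_i, and replace dx_i by d F_i = (∂F_i/∂u) du + (∂F_i/∂v) dv.
  For the x component: f_1(F) = 3*u^2; d F_1 = (-2) du + (-2*v) dv
  For the y component: f_2(F) = -3*u^2 + 2*u*v + 2*u - v^2; d F_2 = (2*u) du + (0) dv
  For the z component: f_3(F) = 3*u*(-v - 2); d F_3 = (v + 2) du + (u) dv
Combining and collecting du, dv coefficients:
  coeff of du: u*(-6*u^2 + 4*u*v - 2*u - 5*v^2 - 12*v - 12)
  coeff of dv: u^2*(-9*v - 6)
F^* omega = (u*(-6*u^2 + 4*u*v - 2*u - 5*v^2 - 12*v - 12)) du + (u^2*(-9*v - 6)) dv.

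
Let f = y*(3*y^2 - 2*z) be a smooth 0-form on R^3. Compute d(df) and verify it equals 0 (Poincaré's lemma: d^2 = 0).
d(df) = 0

Step 1: df = sum_i (∂f/∂x_i) dx_i = (0) dx + (9*y^2 - 2*z) dy + (-2*y) dz.
Step 2: Apply d again. Using the 1-form formula, the coefficient of dx ∧ dy in d(df) is ∂^2 f/∂x ∂y - ∂^2 f/∂y ∂x = (0) - (0) = 0 (equality of mixed partials for smooth f).
Similarly for dx ∧ dz and dy ∧ dz — all coefficients vanish. So d(df) = 0.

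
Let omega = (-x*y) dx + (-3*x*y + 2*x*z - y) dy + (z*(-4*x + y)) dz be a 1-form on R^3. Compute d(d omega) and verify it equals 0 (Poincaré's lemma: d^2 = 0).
d(d omega) = 0

Step 1: d omega = sum_{i<j} (∂f_j/∂x_i - ∂f_i/∂x_j) dx_i ∧ dx_j:
  coeff of dx ∧ dy: x - 3*y + 2*z
  coeff of dx ∧ dz: -4*z
  coeff of dy ∧ dz: -2*x + z
Step 2: Apply d again to each 2-form coefficient. The only possible 3-form in R^3 is dx ∧ dy ∧ dz, with coefficient
  ∂(coeff of dy∧dz)/∂x - ∂(coeff of dx∧dz)/∂y + ∂(coeff of dx∧dy)/∂z
  = ∂/∂x (-2*x + z) - ∂/∂y (-4*z) + ∂/∂z (x - 3*y + 2*z).
Each of these terms simplifies to sums of mixed partials that cancel in pairs. The result is 0 (by equality of mixed partials for smooth functions — Schwarz / Clairaut).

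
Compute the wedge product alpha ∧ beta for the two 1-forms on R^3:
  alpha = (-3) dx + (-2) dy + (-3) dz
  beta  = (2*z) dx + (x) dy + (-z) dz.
alpha ∧ beta = (-3*x + 4*z) dx ∧ dy + (9*z) dx ∧ dz + (3*x + 2*z) dy ∧ dz

Distribute the wedge, using dx_i ∧ dx_j = -dx_j ∧ dx_i and dx_i ∧ dx_i = 0. For each pair (i, j) with i < j, the coefficient of dx_i ∧ dx_j in alpha ∧ beta is (alpha_i * beta_j - alpha_j * beta_i). Collecting: alpha ∧ beta = (-3*x + 4*z) dx ∧ dy + (9*z) dx ∧ dz + (3*x + 2*z) dy ∧ dz.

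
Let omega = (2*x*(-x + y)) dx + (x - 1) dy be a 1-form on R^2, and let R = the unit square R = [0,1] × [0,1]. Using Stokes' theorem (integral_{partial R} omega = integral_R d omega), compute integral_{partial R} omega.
integral_(partial R) omega = 0

Stokes: integral_partial_R omega = integral_R d omega with d omega = (∂Q/∂x - ∂P/∂y) dx ∧ dy.
  ∂Q/∂x = 1
  ∂P/∂y = 2*x
  integrand = ∂Q/∂x - ∂P/∂y = 1 - 2*x.
Integrating over R: integral_0^1 integral_0^1 (1 - 2*x) dx dy = 0.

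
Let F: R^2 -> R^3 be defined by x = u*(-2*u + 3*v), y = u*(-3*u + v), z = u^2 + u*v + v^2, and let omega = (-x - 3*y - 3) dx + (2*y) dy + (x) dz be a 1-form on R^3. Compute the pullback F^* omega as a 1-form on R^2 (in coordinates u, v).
F^* omega = (-12*u^3 + 43*u^2*v - 13*u*v^2 + 12*u - 9*v) du + (u*(25*u^2 - 17*u*v + 6*v^2 - 9)) dv

Using F^*(f dg) = (f ∘ F) d(g ∘ F), substitute each coordinate x_i by F_i(u, v) in f_i, and replace dx_i by d F_i = (∂F_i/∂u) du + (∂F_i/∂v) dv.
  For the x component: f_1(F) = 11*u^2 - 6*u*v - 3; d F_1 = (-4*u + 3*v) du + (3*u) dv
  For the y component: f_2(F) = 2*u*(-3*u + v); d F_2 = (-6*u + v) du + (u) dv
  For the z component: f_3(F) = u*(-2*u + 3*v); d F_3 = (2*u + v) du + (u + 2*v) dv
Combining and collecting du, dv coefficients:
  coeff of du: -12*u^3 + 43*u^2*v - 13*u*v^2 + 12*u - 9*v
  coeff of dv: u*(25*u^2 - 17*u*v + 6*v^2 - 9)
F^* omega = (-12*u^3 + 43*u^2*v - 13*u*v^2 + 12*u - 9*v) du + (u*(25*u^2 - 17*u*v + 6*v^2 - 9)) dv.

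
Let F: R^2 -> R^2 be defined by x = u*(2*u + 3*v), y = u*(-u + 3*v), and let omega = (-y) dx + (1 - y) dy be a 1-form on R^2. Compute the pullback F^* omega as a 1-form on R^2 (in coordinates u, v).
F^* omega = (2*u^3 - 18*u*v^2 - 2*u + 3*v) du + (3*u*(2*u^2 - 6*u*v + 1)) dv

Using F^*(f dg) = (f ∘ F) d(g ∘ F), substitute each coordinate x_i by F_i(u, v) in f_i, and replace dx_i by d F_i = (∂F_i/∂u) du + (∂F_i/∂v) dv.
  For the x component: f_1(F) = u*(u - 3*v); d F_1 = (4*u + 3*v) du + (3*u) dv
  For the y component: f_2(F) = u^2 - 3*u*v + 1; d F_2 = (-2*u + 3*v) du + (3*u) dv
Combining and collecting du, dv coefficients:
  coeff of du: 2*u^3 - 18*u*v^2 - 2*u + 3*v
  coeff of dv: 3*u*(2*u^2 - 6*u*v + 1)
F^* omega = (2*u^3 - 18*u*v^2 - 2*u + 3*v) du + (3*u*(2*u^2 - 6*u*v + 1)) dv.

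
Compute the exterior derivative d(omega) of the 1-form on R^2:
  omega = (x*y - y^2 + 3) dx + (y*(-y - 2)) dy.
d(omega) = (-x + 2*y) dx ∧ dy

For a 1-form omega = sum_i f_i dx_i, the exterior derivative is
  d(omega) = sum_{i < j} (∂f_j/∂x_i - ∂f_i/∂x_j) dx_i ∧ dx_j.
  coefficient of dx ∧ dy: ∂f_2/∂x - ∂f_1/∂y = ∂(y*(-y - 2))/∂x - ∂(x*y - y^2 + 3)/∂y = -x + 2*y
Assembling: d(omega) = (-x + 2*y) dx ∧ dy.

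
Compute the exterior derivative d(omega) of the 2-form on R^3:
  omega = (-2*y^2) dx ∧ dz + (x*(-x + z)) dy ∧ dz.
d(omega) = (-2*x + 4*y + z) dx ∧ dy ∧ dz

For a 2-form omega = sum_{i<j} g_{ij} dx_i ∧ dx_j, the exterior derivative is
  d(omega) = sum_{i<j} d(g_{ij}) ∧ dx_i ∧ dx_j = sum_{i<j, k} (∂g_{ij}/∂x_k) dx_k ∧ dx_i ∧ dx_j.
Expand each term, using dx_k ∧ dx_i ∧ dx_j = sgn(permutation) dx_{(a)} ∧ dx_{(b)} ∧ dx_{(c)} with (a < b < c) sorted:
  d(-2*y^2) includes (∂/∂y)(-2*y^2) dy = (-4*y) dy, which multiplied by dx ∧ dz gives (4*y) dx ∧ dy ∧ dz
  d(x*(-x + z)) includes (∂/∂x)(x*(-x + z)) dx = (-2*x + z) dx, which multiplied by dy ∧ dz gives (-2*x + z) dx ∧ dy ∧ dz
Collecting like 3-forms: d(omega) = (-2*x + 4*y + z) dx ∧ dy ∧ dz.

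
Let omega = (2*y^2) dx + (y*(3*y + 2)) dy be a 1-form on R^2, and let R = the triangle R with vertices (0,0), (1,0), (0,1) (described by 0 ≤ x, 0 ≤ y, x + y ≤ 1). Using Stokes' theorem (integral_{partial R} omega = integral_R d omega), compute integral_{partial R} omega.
integral_(partial R) omega = -2/3

Stokes: integral_partial_R omega = integral_R d omega with d omega = (∂Q/∂x - ∂P/∂y) dx ∧ dy.
  ∂Q/∂x = 0
  ∂P/∂y = 4*y
  integrand = ∂Q/∂x - ∂P/∂y = -4*y.
Integrating over R: integral_0^1 integral_0^{1-x} (-4*y) dy dx = -2/3.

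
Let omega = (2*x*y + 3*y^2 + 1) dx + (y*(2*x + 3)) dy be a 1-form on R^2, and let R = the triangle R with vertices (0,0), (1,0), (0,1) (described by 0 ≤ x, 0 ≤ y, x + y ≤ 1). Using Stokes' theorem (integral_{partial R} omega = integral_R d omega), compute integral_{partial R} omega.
integral_(partial R) omega = -1

Stokes: integral_partial_R omega = integral_R d omega with d omega = (∂Q/∂x - ∂P/∂y) dx ∧ dy.
  ∂Q/∂x = 2*y
  ∂P/∂y = 2*x + 6*y
  integrand = ∂Q/∂x - ∂P/∂y = -2*x - 4*y.
Integrating over R: integral_0^1 integral_0^{1-x} (-2*x - 4*y) dy dx = -1.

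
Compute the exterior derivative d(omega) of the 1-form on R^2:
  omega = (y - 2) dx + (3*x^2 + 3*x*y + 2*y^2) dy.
d(omega) = (6*x + 3*y - 1) dx ∧ dy

For a 1-form omega = sum_i f_i dx_i, the exterior derivative is
  d(omega) = sum_{i < j} (∂f_j/∂x_i - ∂f_i/∂x_j) dx_i ∧ dx_j.
  coefficient of dx ∧ dy: ∂f_2/∂x - ∂f_1/∂y = ∂(3*x^2 + 3*x*y + 2*y^2)/∂x - ∂(y - 2)/∂y = 6*x + 3*y - 1
Assembling: d(omega) = (6*x + 3*y - 1) dx ∧ dy.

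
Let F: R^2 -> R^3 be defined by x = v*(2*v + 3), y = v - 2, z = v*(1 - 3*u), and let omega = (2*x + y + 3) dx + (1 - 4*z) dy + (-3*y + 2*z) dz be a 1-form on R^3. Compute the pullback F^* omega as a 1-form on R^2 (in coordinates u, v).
F^* omega = (3*v*(6*u*v + v - 6)) du + (18*u^2*v + 9*u*v - 18*u + 16*v^3 + 40*v^2 + 20*v + 10) dv

Using F^*(f dg) = (f ∘ F) d(g ∘ F), substitute each coordinate x_i by F_i(u, v) in f_i, and replace dx_i by d F_i = (∂F_i/∂u) du + (∂F_i/∂v) dv.
  For the x component: f_1(F) = 4*v^2 + 7*v + 1; d F_1 = (0) du + (4*v + 3) dv
  For the y component: f_2(F) = 12*u*v - 4*v + 1; d F_2 = (0) du + (1) dv
  For the z component: f_3(F) = -6*u*v - v + 6; d F_3 = (-3*v) du + (1 - 3*u) dv
Combining and collecting du, dv coefficients:
  coeff of du: 3*v*(6*u*v + v - 6)
  coeff of dv: 18*u^2*v + 9*u*v - 18*u + 16*v^3 + 40*v^2 + 20*v + 10
F^* omega = (3*v*(6*u*v + v - 6)) du + (18*u^2*v + 9*u*v - 18*u + 16*v^3 + 40*v^2 + 20*v + 10) dv.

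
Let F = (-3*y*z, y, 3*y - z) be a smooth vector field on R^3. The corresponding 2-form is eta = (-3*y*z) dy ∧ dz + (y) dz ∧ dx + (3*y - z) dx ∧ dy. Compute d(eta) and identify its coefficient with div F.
d(eta) = (0) dx ∧ dy ∧ dz; div F = 0

For a 2-form in R^3 of the form above, applying d gives a 3-form with coefficient ∂P/∂x + ∂Q/∂y + ∂R/∂z:
  ∂P/∂x = 0
  ∂Q/∂y = 1
  ∂R/∂z = -1
Sum = 0, which is exactly div F.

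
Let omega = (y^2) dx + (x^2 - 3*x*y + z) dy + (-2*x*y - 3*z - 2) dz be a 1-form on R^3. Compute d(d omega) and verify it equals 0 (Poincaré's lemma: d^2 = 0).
d(d omega) = 0

Step 1: d omega = sum_{i<j} (∂f_j/∂x_i - ∂f_i/∂x_j) dx_i ∧ dx_j:
  coeff of dx ∧ dy: 2*x - 5*y
  coeff of dx ∧ dz: -2*y
  coeff of dy ∧ dz: -2*x - 1
Step 2: Apply d again to each 2-form coefficient. The only possible 3-form in R^3 is dx ∧ dy ∧ dz, with coefficient
  ∂(coeff of dy∧dz)/∂x - ∂(coeff of dx∧dz)/∂y + ∂(coeff of dx∧dy)/∂z
  = ∂/∂x (-2*x - 1) - ∂/∂y (-2*y) + ∂/∂z (2*x - 5*y).
Each of these terms simplifies to sums of mixed partials that cancel in pairs. The result is 0 (by equality of mixed partials for smooth functions — Schwarz / Clairaut).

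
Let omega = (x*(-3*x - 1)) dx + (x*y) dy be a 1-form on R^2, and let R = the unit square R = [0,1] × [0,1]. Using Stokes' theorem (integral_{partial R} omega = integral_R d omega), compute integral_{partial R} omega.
integral_(partial R) omega = 1/2

Stokes: integral_partial_R omega = integral_R d omega with d omega = (∂Q/∂x - ∂P/∂y) dx ∧ dy.
  ∂Q/∂x = y
  ∂P/∂y = 0
  integrand = ∂Q/∂x - ∂P/∂y = y.
Integrating over R: integral_0^1 integral_0^1 (y) dx dy = 1/2.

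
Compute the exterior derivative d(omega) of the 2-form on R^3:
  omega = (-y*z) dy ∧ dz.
d(omega) = 0

For a 2-form omega = sum_{i<j} g_{ij} dx_i ∧ dx_j, the exterior derivative is
  d(omega) = sum_{i<j} d(g_{ij}) ∧ dx_i ∧ dx_j = sum_{i<j, k} (∂g_{ij}/∂x_k) dx_k ∧ dx_i ∧ dx_j.
Expand each term, using dx_k ∧ dx_i ∧ dx_j = sgn(permutation) dx_{(a)} ∧ dx_{(b)} ∧ dx_{(c)} with (a < b < c) sorted:

Collecting like 3-forms: d(omega) = 0.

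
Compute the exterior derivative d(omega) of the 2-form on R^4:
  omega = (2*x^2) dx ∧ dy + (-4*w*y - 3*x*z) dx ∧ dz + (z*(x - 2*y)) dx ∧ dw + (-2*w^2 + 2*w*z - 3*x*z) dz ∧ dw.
d(omega) = (4*w) dx ∧ dy ∧ dz + (-x - 2*y - 3*z) dx ∧ dz ∧ dw + (2*z) dx ∧ dy ∧ dw

For a 2-form omega = sum_{i<j} g_{ij} dx_i ∧ dx_j, the exterior derivative is
  d(omega) = sum_{i<j} d(g_{ij}) ∧ dx_i ∧ dx_j = sum_{i<j, k} (∂g_{ij}/∂x_k) dx_k ∧ dx_i ∧ dx_j.
Expand each term, using dx_k ∧ dx_i ∧ dx_j = sgn(permutation) dx_{(a)} ∧ dx_{(b)} ∧ dx_{(c)} with (a < b < c) sorted:
  d(-4*w*y - 3*x*z) includes (∂/∂y)(-4*w*y - 3*x*z) dy = (-4*w) dy, which multiplied by dx ∧ dz gives (4*w) dx ∧ dy ∧ dz
  d(-4*w*y - 3*x*z) includes (∂/∂w)(-4*w*y - 3*x*z) dw = (-4*y) dw, which multiplied by dx ∧ dz gives (-4*y) dx ∧ dz ∧ dw
  d(z*(x - 2*y)) includes (∂/∂y)(z*(x - 2*y)) dy = (-2*z) dy, which multiplied by dx ∧ dw gives (2*z) dx ∧ dy ∧ dw
  d(z*(x - 2*y)) includes (∂/∂z)(z*(x - 2*y)) dz = (x - 2*y) dz, which multiplied by dx ∧ dw gives (-x + 2*y) dx ∧ dz ∧ dw
  d(-2*w^2 + 2*w*z - 3*x*z) includes (∂/∂x)(-2*w^2 + 2*w*z - 3*x*z) dx = (-3*z) dx, which multiplied by dz ∧ dw gives (-3*z) dx ∧ dz ∧ dw
Collecting like 3-forms: d(omega) = (4*w) dx ∧ dy ∧ dz + (-x - 2*y - 3*z) dx ∧ dz ∧ dw + (2*z) dx ∧ dy ∧ dw.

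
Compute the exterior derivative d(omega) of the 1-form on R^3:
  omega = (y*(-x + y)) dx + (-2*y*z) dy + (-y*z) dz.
d(omega) = (x - 2*y) dx ∧ dy + (2*y - z) dy ∧ dz

For a 1-form omega = sum_i f_i dx_i, the exterior derivative is
  d(omega) = sum_{i < j} (∂f_j/∂x_i - ∂f_i/∂x_j) dx_i ∧ dx_j.
  coefficient of dx ∧ dy: ∂f_2/∂x - ∂f_1/∂y = ∂(-2*y*z)/∂x - ∂(y*(-x + y))/∂y = x - 2*y
  coefficient of dy ∧ dz: ∂f_3/∂y - ∂f_2/∂z = ∂(-y*z)/∂y - ∂(-2*y*z)/∂z = 2*y - z
Assembling: d(omega) = (x - 2*y) dx ∧ dy + (2*y - z) dy ∧ dz.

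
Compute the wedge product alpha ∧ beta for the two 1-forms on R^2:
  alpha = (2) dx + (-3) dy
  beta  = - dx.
alpha ∧ beta = (-3) dx ∧ dy

Distribute the wedge, using dx_i ∧ dx_j = -dx_j ∧ dx_i and dx_i ∧ dx_i = 0. For each pair (i, j) with i < j, the coefficient of dx_i ∧ dx_j in alpha ∧ beta is (alpha_i * beta_j - alpha_j * beta_i). Collecting: alpha ∧ beta = (-3) dx ∧ dy.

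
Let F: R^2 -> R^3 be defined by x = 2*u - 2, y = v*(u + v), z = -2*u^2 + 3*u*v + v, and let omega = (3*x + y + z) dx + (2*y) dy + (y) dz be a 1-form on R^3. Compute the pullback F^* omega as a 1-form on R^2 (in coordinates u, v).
F^* omega = (-4*u^2*v - 4*u^2 + u*v^2 + 8*u*v + 12*u + 5*v^3 + 2*v^2 + 2*v - 12) du + (v*(5*u^2 + 9*u*v + u + 4*v^2 + v)) dv

Using F^*(f dg) = (f ∘ F) d(g ∘ F), substitute each coordinate x_i by F_i(u, v) in f_i, and replace dx_i by d F_i = (∂F_i/∂u) du + (∂F_i/∂v) dv.
  For the x component: f_1(F) = -2*u^2 + 4*u*v + 6*u + v^2 + v - 6; d F_1 = (2) du + (0) dv
  For the y component: f_2(F) = 2*v*(u + v); d F_2 = (v) du + (u + 2*v) dv
  For the z component: f_3(F) = v*(u + v); d F_3 = (-4*u + 3*v) du + (3*u + 1) dv
Combining and collecting du, dv coefficients:
  coeff of du: -4*u^2*v - 4*u^2 + u*v^2 + 8*u*v + 12*u + 5*v^3 + 2*v^2 + 2*v - 12
  coeff of dv: v*(5*u^2 + 9*u*v + u + 4*v^2 + v)
F^* omega = (-4*u^2*v - 4*u^2 + u*v^2 + 8*u*v + 12*u + 5*v^3 + 2*v^2 + 2*v - 12) du + (v*(5*u^2 + 9*u*v + u + 4*v^2 + v)) dv.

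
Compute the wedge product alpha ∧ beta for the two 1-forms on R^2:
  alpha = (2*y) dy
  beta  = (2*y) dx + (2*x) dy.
alpha ∧ beta = (-4*y^2) dx ∧ dy

Distribute the wedge, using dx_i ∧ dx_j = -dx_j ∧ dx_i and dx_i ∧ dx_i = 0. For each pair (i, j) with i < j, the coefficient of dx_i ∧ dx_j in alpha ∧ beta is (alpha_i * beta_j - alpha_j * beta_i). Collecting: alpha ∧ beta = (-4*y^2) dx ∧ dy.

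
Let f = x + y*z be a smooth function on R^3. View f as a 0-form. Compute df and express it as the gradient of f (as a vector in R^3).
df = (1) dx + (z) dy + (y) dz; grad f = (1, z, y)

For a 0-form f, d f = (∂f/∂x) dx + (∂f/∂y) dy + (∂f/∂z) dz. The components of the vector representation are exactly the entries of grad f in Cartesian coordinates:
  ∂f/∂x = 1
  ∂f/∂y = z
  ∂f/∂z = y.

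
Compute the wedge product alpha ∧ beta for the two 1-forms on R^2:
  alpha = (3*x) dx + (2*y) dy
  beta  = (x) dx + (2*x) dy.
alpha ∧ beta = (2*x*(3*x - y)) dx ∧ dy

Distribute the wedge, using dx_i ∧ dx_j = -dx_j ∧ dx_i and dx_i ∧ dx_i = 0. For each pair (i, j) with i < j, the coefficient of dx_i ∧ dx_j in alpha ∧ beta is (alpha_i * beta_j - alpha_j * beta_i). Collecting: alpha ∧ beta = (2*x*(3*x - y)) dx ∧ dy.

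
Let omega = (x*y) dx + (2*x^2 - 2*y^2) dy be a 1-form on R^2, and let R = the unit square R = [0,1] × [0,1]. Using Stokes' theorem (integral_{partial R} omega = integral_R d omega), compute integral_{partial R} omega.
integral_(partial R) omega = 3/2

Stokes: integral_partial_R omega = integral_R d omega with d omega = (∂Q/∂x - ∂P/∂y) dx ∧ dy.
  ∂Q/∂x = 4*x
  ∂P/∂y = x
  integrand = ∂Q/∂x - ∂P/∂y = 3*x.
Integrating over R: integral_0^1 integral_0^1 (3*x) dx dy = 3/2.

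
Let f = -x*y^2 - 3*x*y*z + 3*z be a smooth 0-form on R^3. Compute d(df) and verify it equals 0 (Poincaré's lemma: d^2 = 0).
d(df) = 0

Step 1: df = sum_i (∂f/∂x_i) dx_i = (y*(-y - 3*z)) dx + (x*(-2*y - 3*z)) dy + (-3*x*y + 3) dz.
Step 2: Apply d again. Using the 1-form formula, the coefficient of dx ∧ dy in d(df) is ∂^2 f/∂x ∂y - ∂^2 f/∂y ∂x = (-2*y - 3*z) - (-2*y - 3*z) = 0 (equality of mixed partials for smooth f).
Similarly for dx ∧ dz and dy ∧ dz — all coefficients vanish. So d(df) = 0.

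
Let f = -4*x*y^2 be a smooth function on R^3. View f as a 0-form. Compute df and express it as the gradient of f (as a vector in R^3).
df = (-4*y^2) dx + (-8*x*y) dy + (0) dz; grad f = (-4*y^2, -8*x*y, 0)

For a 0-form f, d f = (∂f/∂x) dx + (∂f/∂y) dy + (∂f/∂z) dz. The components of the vector representation are exactly the entries of grad f in Cartesian coordinates:
  ∂f/∂x = -4*y^2
  ∂f/∂y = -8*x*y
  ∂f/∂z = 0.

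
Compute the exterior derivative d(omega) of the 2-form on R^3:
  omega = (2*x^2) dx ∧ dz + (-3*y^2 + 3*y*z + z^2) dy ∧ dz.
d(omega) = 0

For a 2-form omega = sum_{i<j} g_{ij} dx_i ∧ dx_j, the exterior derivative is
  d(omega) = sum_{i<j} d(g_{ij}) ∧ dx_i ∧ dx_j = sum_{i<j, k} (∂g_{ij}/∂x_k) dx_k ∧ dx_i ∧ dx_j.
Expand each term, using dx_k ∧ dx_i ∧ dx_j = sgn(permutation) dx_{(a)} ∧ dx_{(b)} ∧ dx_{(c)} with (a < b < c) sorted:

Collecting like 3-forms: d(omega) = 0.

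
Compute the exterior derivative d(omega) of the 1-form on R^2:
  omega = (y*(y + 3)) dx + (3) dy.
d(omega) = (-2*y - 3) dx ∧ dy

For a 1-form omega = sum_i f_i dx_i, the exterior derivative is
  d(omega) = sum_{i < j} (∂f_j/∂x_i - ∂f_i/∂x_j) dx_i ∧ dx_j.
  coefficient of dx ∧ dy: ∂f_2/∂x - ∂f_1/∂y = ∂(3)/∂x - ∂(y*(y + 3))/∂y = -2*y - 3
Assembling: d(omega) = (-2*y - 3) dx ∧ dy.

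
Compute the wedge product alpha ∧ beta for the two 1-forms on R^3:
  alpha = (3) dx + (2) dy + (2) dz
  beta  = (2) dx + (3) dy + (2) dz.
alpha ∧ beta = (5) dx ∧ dy + (2) dx ∧ dz + (-2) dy ∧ dz

Distribute the wedge, using dx_i ∧ dx_j = -dx_j ∧ dx_i and dx_i ∧ dx_i = 0. For each pair (i, j) with i < j, the coefficient of dx_i ∧ dx_j in alpha ∧ beta is (alpha_i * beta_j - alpha_j * beta_i). Collecting: alpha ∧ beta = (5) dx ∧ dy + (2) dx ∧ dz + (-2) dy ∧ dz.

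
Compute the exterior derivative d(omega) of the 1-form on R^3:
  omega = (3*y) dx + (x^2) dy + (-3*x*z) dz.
d(omega) = (2*x - 3) dx ∧ dy + (-3*z) dx ∧ dz

For a 1-form omega = sum_i f_i dx_i, the exterior derivative is
  d(omega) = sum_{i < j} (∂f_j/∂x_i - ∂f_i/∂x_j) dx_i ∧ dx_j.
  coefficient of dx ∧ dy: ∂f_2/∂x - ∂f_1/∂y = ∂(x^2)/∂x - ∂(3*y)/∂y = 2*x - 3
  coefficient of dx ∧ dz: ∂f_3/∂x - ∂f_1/∂z = ∂(-3*x*z)/∂x - ∂(3*y)/∂z = -3*z
Assembling: d(omega) = (2*x - 3) dx ∧ dy + (-3*z) dx ∧ dz.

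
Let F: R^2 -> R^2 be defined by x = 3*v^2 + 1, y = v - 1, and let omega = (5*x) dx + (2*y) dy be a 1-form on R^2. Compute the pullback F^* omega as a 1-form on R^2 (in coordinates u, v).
F^* omega = (90*v^3 + 32*v - 2) dv

Using F^*(f dg) = (f ∘ F) d(g ∘ F), substitute each coordinate x_i by F_i(u, v) in f_i, and replace dx_i by d F_i = (∂F_i/∂u) du + (∂F_i/∂v) dv.
  For the x component: f_1(F) = 15*v^2 + 5; d F_1 = (0) du + (6*v) dv
  For the y component: f_2(F) = 2*v - 2; d F_2 = (0) du + (1) dv
Combining and collecting du, dv coefficients:
  coeff of du: 0
  coeff of dv: 90*v^3 + 32*v - 2
F^* omega = (90*v^3 + 32*v - 2) dv.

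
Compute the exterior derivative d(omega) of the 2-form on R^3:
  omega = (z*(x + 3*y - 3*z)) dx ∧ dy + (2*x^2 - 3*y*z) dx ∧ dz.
d(omega) = (x + 3*y - 3*z) dx ∧ dy ∧ dz

For a 2-form omega = sum_{i<j} g_{ij} dx_i ∧ dx_j, the exterior derivative is
  d(omega) = sum_{i<j} d(g_{ij}) ∧ dx_i ∧ dx_j = sum_{i<j, k} (∂g_{ij}/∂x_k) dx_k ∧ dx_i ∧ dx_j.
Expand each term, using dx_k ∧ dx_i ∧ dx_j = sgn(permutation) dx_{(a)} ∧ dx_{(b)} ∧ dx_{(c)} with (a < b < c) sorted:
  d(z*(x + 3*y - 3*z)) includes (∂/∂z)(z*(x + 3*y - 3*z)) dz = (x + 3*y - 6*z) dz, which multiplied by dx ∧ dy gives (x + 3*y - 6*z) dx ∧ dy ∧ dz
  d(2*x^2 - 3*y*z) includes (∂/∂y)(2*x^2 - 3*y*z) dy = (-3*z) dy, which multiplied by dx ∧ dz gives (3*z) dx ∧ dy ∧ dz
Collecting like 3-forms: d(omega) = (x + 3*y - 3*z) dx ∧ dy ∧ dz.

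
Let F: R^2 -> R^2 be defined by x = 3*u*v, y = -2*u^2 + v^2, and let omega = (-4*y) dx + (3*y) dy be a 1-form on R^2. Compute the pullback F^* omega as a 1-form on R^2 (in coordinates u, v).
F^* omega = (24*u^3 + 24*u^2*v - 12*u*v^2 - 12*v^3) du + (24*u^3 - 12*u^2*v - 12*u*v^2 + 6*v^3) dv

Using F^*(f dg) = (f ∘ F) d(g ∘ F), substitute each coordinate x_i by F_i(u, v) in f_i, and replace dx_i by d F_i = (∂F_i/∂u) du + (∂F_i/∂v) dv.
  For the x component: f_1(F) = 8*u^2 - 4*v^2; d F_1 = (3*v) du + (3*u) dv
  For the y component: f_2(F) = -6*u^2 + 3*v^2; d F_2 = (-4*u) du + (2*v) dv
Combining and collecting du, dv coefficients:
  coeff of du: 24*u^3 + 24*u^2*v - 12*u*v^2 - 12*v^3
  coeff of dv: 24*u^3 - 12*u^2*v - 12*u*v^2 + 6*v^3
F^* omega = (24*u^3 + 24*u^2*v - 12*u*v^2 - 12*v^3) du + (24*u^3 - 12*u^2*v - 12*u*v^2 + 6*v^3) dv.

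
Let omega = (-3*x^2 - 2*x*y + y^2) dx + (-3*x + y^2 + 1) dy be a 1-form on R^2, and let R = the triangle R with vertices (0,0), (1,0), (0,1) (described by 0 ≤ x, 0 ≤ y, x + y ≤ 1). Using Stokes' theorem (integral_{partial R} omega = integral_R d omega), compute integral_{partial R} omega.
integral_(partial R) omega = -3/2

Stokes: integral_partial_R omega = integral_R d omega with d omega = (∂Q/∂x - ∂P/∂y) dx ∧ dy.
  ∂Q/∂x = -3
  ∂P/∂y = -2*x + 2*y
  integrand = ∂Q/∂x - ∂P/∂y = 2*x - 2*y - 3.
Integrating over R: integral_0^1 integral_0^{1-x} (2*x - 2*y - 3) dy dx = -3/2.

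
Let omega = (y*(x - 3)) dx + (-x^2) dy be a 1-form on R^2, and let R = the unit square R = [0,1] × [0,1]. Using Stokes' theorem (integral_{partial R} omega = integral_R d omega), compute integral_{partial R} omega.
integral_(partial R) omega = 3/2

Stokes: integral_partial_R omega = integral_R d omega with d omega = (∂Q/∂x - ∂P/∂y) dx ∧ dy.
  ∂Q/∂x = -2*x
  ∂P/∂y = x - 3
  integrand = ∂Q/∂x - ∂P/∂y = 3 - 3*x.
Integrating over R: integral_0^1 integral_0^1 (3 - 3*x) dx dy = 3/2.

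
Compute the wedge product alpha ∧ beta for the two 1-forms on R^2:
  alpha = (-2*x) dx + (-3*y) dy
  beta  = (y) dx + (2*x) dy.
alpha ∧ beta = (-4*x^2 + 3*y^2) dx ∧ dy

Distribute the wedge, using dx_i ∧ dx_j = -dx_j ∧ dx_i and dx_i ∧ dx_i = 0. For each pair (i, j) with i < j, the coefficient of dx_i ∧ dx_j in alpha ∧ beta is (alpha_i * beta_j - alpha_j * beta_i). Collecting: alpha ∧ beta = (-4*x^2 + 3*y^2) dx ∧ dy.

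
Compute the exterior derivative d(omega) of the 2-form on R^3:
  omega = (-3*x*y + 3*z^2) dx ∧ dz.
d(omega) = (3*x) dx ∧ dy ∧ dz

For a 2-form omega = sum_{i<j} g_{ij} dx_i ∧ dx_j, the exterior derivative is
  d(omega) = sum_{i<j} d(g_{ij}) ∧ dx_i ∧ dx_j = sum_{i<j, k} (∂g_{ij}/∂x_k) dx_k ∧ dx_i ∧ dx_j.
Expand each term, using dx_k ∧ dx_i ∧ dx_j = sgn(permutation) dx_{(a)} ∧ dx_{(b)} ∧ dx_{(c)} with (a < b < c) sorted:
  d(-3*x*y + 3*z^2) includes (∂/∂y)(-3*x*y + 3*z^2) dy = (-3*x) dy, which multiplied by dx ∧ dz gives (3*x) dx ∧ dy ∧ dz
Collecting like 3-forms: d(omega) = (3*x) dx ∧ dy ∧ dz.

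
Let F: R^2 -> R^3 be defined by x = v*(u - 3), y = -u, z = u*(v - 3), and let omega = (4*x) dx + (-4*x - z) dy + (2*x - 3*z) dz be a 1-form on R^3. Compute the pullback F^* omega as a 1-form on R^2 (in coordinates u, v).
F^* omega = (3*u*v^2 + 17*u*v - 30*u - 18*v^2 + 6*v) du + (3*u^2*v + 9*u^2 - 30*u*v + 36*v) dv

Using F^*(f dg) = (f ∘ F) d(g ∘ F), substitute each coordinate x_i by F_i(u, v) in f_i, and replace dx_i by d F_i = (∂F_i/∂u) du + (∂F_i/∂v) dv.
  For the x component: f_1(F) = 4*v*(u - 3); d F_1 = (v) du + (u - 3) dv
  For the y component: f_2(F) = -5*u*v + 3*u + 12*v; d F_2 = (-1) du + (0) dv
  For the z component: f_3(F) = -u*v + 9*u - 6*v; d F_3 = (v - 3) du + (u) dv
Combining and collecting du, dv coefficients:
  coeff of du: 3*u*v^2 + 17*u*v - 30*u - 18*v^2 + 6*v
  coeff of dv: 3*u^2*v + 9*u^2 - 30*u*v + 36*v
F^* omega = (3*u*v^2 + 17*u*v - 30*u - 18*v^2 + 6*v) du + (3*u^2*v + 9*u^2 - 30*u*v + 36*v) dv.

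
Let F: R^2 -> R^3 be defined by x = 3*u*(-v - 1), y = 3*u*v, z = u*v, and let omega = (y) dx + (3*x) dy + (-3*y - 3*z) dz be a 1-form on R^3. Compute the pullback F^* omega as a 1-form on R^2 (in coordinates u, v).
F^* omega = (12*u*v*(-4*v - 3)) du + (u^2*(-48*v - 27)) dv

Using F^*(f dg) = (f ∘ F) d(g ∘ F), substitute each coordinate x_i by F_i(u, v) in f_i, and replace dx_i by d F_i = (∂F_i/∂u) du + (∂F_i/∂v) dv.
  For the x component: f_1(F) = 3*u*v; d F_1 = (-3*v - 3) du + (-3*u) dv
  For the y component: f_2(F) = 9*u*(-v - 1); d F_2 = (3*v) du + (3*u) dv
  For the z component: f_3(F) = -12*u*v; d F_3 = (v) du + (u) dv
Combining and collecting du, dv coefficients:
  coeff of du: 12*u*v*(-4*v - 3)
  coeff of dv: u^2*(-48*v - 27)
F^* omega = (12*u*v*(-4*v - 3)) du + (u^2*(-48*v - 27)) dv.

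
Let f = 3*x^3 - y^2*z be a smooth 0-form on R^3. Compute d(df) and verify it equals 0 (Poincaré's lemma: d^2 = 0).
d(df) = 0

Step 1: df = sum_i (∂f/∂x_i) dx_i = (9*x^2) dx + (-2*y*z) dy + (-y^2) dz.
Step 2: Apply d again. Using the 1-form formula, the coefficient of dx ∧ dy in d(df) is ∂^2 f/∂x ∂y - ∂^2 f/∂y ∂x = (0) - (0) = 0 (equality of mixed partials for smooth f).
Similarly for dx ∧ dz and dy ∧ dz — all coefficients vanish. So d(df) = 0.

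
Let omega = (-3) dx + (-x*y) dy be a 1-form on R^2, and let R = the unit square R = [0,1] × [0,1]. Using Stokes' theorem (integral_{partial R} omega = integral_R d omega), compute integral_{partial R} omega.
integral_(partial R) omega = -1/2

Stokes: integral_partial_R omega = integral_R d omega with d omega = (∂Q/∂x - ∂P/∂y) dx ∧ dy.
  ∂Q/∂x = -y
  ∂P/∂y = 0
  integrand = ∂Q/∂x - ∂P/∂y = -y.
Integrating over R: integral_0^1 integral_0^1 (-y) dx dy = -1/2.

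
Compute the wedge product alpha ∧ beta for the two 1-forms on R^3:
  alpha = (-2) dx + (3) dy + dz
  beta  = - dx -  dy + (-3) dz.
alpha ∧ beta = (5) dx ∧ dy + (7) dx ∧ dz + (-8) dy ∧ dz

Distribute the wedge, using dx_i ∧ dx_j = -dx_j ∧ dx_i and dx_i ∧ dx_i = 0. For each pair (i, j) with i < j, the coefficient of dx_i ∧ dx_j in alpha ∧ beta is (alpha_i * beta_j - alpha_j * beta_i). Collecting: alpha ∧ beta = (5) dx ∧ dy + (7) dx ∧ dz + (-8) dy ∧ dz.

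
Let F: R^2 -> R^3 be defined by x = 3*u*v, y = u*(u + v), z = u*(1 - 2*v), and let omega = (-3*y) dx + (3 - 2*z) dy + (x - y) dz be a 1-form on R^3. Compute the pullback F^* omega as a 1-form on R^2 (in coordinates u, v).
F^* omega = (u^2*v - 5*u^2 - 9*u*v^2 + 6*u + 3*v) du + (u*(-7*u^2 - 9*u*v - 2*u + 3)) dv

Using F^*(f dg) = (f ∘ F) d(g ∘ F), substitute each coordinate x_i by F_i(u, v) in f_i, and replace dx_i by d F_i = (∂F_i/∂u) du + (∂F_i/∂v) dv.
  For the x component: f_1(F) = 3*u*(-u - v); d F_1 = (3*v) du + (3*u) dv
  For the y component: f_2(F) = 4*u*v - 2*u + 3; d F_2 = (2*u + v) du + (u) dv
  For the z component: f_3(F) = u*(-u + 2*v); d F_3 = (1 - 2*v) du + (-2*u) dv
Combining and collecting du, dv coefficients:
  coeff of du: u^2*v - 5*u^2 - 9*u*v^2 + 6*u + 3*v
  coeff of dv: u*(-7*u^2 - 9*u*v - 2*u + 3)
F^* omega = (u^2*v - 5*u^2 - 9*u*v^2 + 6*u + 3*v) du + (u*(-7*u^2 - 9*u*v - 2*u + 3)) dv.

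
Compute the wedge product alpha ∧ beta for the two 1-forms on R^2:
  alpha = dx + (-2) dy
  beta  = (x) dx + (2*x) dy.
alpha ∧ beta = (4*x) dx ∧ dy

Distribute the wedge, using dx_i ∧ dx_j = -dx_j ∧ dx_i and dx_i ∧ dx_i = 0. For each pair (i, j) with i < j, the coefficient of dx_i ∧ dx_j in alpha ∧ beta is (alpha_i * beta_j - alpha_j * beta_i). Collecting: alpha ∧ beta = (4*x) dx ∧ dy.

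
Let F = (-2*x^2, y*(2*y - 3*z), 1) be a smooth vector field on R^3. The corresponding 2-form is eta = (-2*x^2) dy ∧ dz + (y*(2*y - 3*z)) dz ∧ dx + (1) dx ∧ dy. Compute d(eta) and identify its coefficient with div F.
d(eta) = (-4*x + 4*y - 3*z) dx ∧ dy ∧ dz; div F = -4*x + 4*y - 3*z

For a 2-form in R^3 of the form above, applying d gives a 3-form with coefficient ∂P/∂x + ∂Q/∂y + ∂R/∂z:
  ∂P/∂x = -4*x
  ∂Q/∂y = 4*y - 3*z
  ∂R/∂z = 0
Sum = -4*x + 4*y - 3*z, which is exactly div F.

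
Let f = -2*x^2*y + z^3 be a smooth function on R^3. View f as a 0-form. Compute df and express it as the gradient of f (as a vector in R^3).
df = (-4*x*y) dx + (-2*x^2) dy + (3*z^2) dz; grad f = (-4*x*y, -2*x^2, 3*z^2)

For a 0-form f, d f = (∂f/∂x) dx + (∂f/∂y) dy + (∂f/∂z) dz. The components of the vector representation are exactly the entries of grad f in Cartesian coordinates:
  ∂f/∂x = -4*x*y
  ∂f/∂y = -2*x^2
  ∂f/∂z = 3*z^2.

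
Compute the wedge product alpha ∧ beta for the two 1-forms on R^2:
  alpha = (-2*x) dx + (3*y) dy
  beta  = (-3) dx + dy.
alpha ∧ beta = (-2*x + 9*y) dx ∧ dy

Distribute the wedge, using dx_i ∧ dx_j = -dx_j ∧ dx_i and dx_i ∧ dx_i = 0. For each pair (i, j) with i < j, the coefficient of dx_i ∧ dx_j in alpha ∧ beta is (alpha_i * beta_j - alpha_j * beta_i). Collecting: alpha ∧ beta = (-2*x + 9*y) dx ∧ dy.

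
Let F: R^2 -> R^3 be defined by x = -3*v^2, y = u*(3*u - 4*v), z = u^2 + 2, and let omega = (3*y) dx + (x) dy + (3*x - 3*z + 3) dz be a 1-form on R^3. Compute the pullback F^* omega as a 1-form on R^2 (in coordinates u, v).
F^* omega = (-6*u^3 - 36*u*v^2 - 6*u + 12*v^3) du + (6*u*v*(-9*u + 14*v)) dv

Using F^*(f dg) = (f ∘ F) d(g ∘ F), substitute each coordinate x_i by F_i(u, v) in f_i, and replace dx_i by d F_i = (∂F_i/∂u) du + (∂F_i/∂v) dv.
  For the x component: f_1(F) = 3*u*(3*u - 4*v); d F_1 = (0) du + (-6*v) dv
  For the y component: f_2(F) = -3*v^2; d F_2 = (6*u - 4*v) du + (-4*u) dv
  For the z component: f_3(F) = -3*u^2 - 9*v^2 - 3; d F_3 = (2*u) du + (0) dv
Combining and collecting du, dv coefficients:
  coeff of du: -6*u^3 - 36*u*v^2 - 6*u + 12*v^3
  coeff of dv: 6*u*v*(-9*u + 14*v)
F^* omega = (-6*u^3 - 36*u*v^2 - 6*u + 12*v^3) du + (6*u*v*(-9*u + 14*v)) dv.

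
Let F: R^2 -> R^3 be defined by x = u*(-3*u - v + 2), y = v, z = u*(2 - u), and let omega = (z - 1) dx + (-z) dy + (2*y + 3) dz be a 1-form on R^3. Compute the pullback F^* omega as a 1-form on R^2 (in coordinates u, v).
F^* omega = (6*u^3 + u^2*v - 14*u^2 - 6*u*v + 4*u + 5*v + 4) du + (u*(u^2 - u - 1)) dv

Using F^*(f dg) = (f ∘ F) d(g ∘ F), substitute each coordinate x_i by F_i(u, v) in f_i, and replace dx_i by d F_i = (∂F_i/∂u) du + (∂F_i/∂v) dv.
  For the x component: f_1(F) = -u^2 + 2*u - 1; d F_1 = (-6*u - v + 2) du + (-u) dv
  For the y component: f_2(F) = u*(u - 2); d F_2 = (0) du + (1) dv
  For the z component: f_3(F) = 2*v + 3; d F_3 = (2 - 2*u) du + (0) dv
Combining and collecting du, dv coefficients:
  coeff of du: 6*u^3 + u^2*v - 14*u^2 - 6*u*v + 4*u + 5*v + 4
  coeff of dv: u*(u^2 - u - 1)
F^* omega = (6*u^3 + u^2*v - 14*u^2 - 6*u*v + 4*u + 5*v + 4) du + (u*(u^2 - u - 1)) dv.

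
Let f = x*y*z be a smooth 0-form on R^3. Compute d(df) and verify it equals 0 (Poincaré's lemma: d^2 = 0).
d(df) = 0

Step 1: df = sum_i (∂f/∂x_i) dx_i = (y*z) dx + (x*z) dy + (x*y) dz.
Step 2: Apply d again. Using the 1-form formula, the coefficient of dx ∧ dy in d(df) is ∂^2 f/∂x ∂y - ∂^2 f/∂y ∂x = (z) - (z) = 0 (equality of mixed partials for smooth f).
Similarly for dx ∧ dz and dy ∧ dz — all coefficients vanish. So d(df) = 0.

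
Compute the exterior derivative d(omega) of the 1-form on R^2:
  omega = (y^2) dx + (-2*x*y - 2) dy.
d(omega) = (-4*y) dx ∧ dy

For a 1-form omega = sum_i f_i dx_i, the exterior derivative is
  d(omega) = sum_{i < j} (∂f_j/∂x_i - ∂f_i/∂x_j) dx_i ∧ dx_j.
  coefficient of dx ∧ dy: ∂f_2/∂x - ∂f_1/∂y = ∂(-2*x*y - 2)/∂x - ∂(y^2)/∂y = -4*y
Assembling: d(omega) = (-4*y) dx ∧ dy.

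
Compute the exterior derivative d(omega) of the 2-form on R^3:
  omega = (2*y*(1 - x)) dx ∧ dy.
d(omega) = 0

For a 2-form omega = sum_{i<j} g_{ij} dx_i ∧ dx_j, the exterior derivative is
  d(omega) = sum_{i<j} d(g_{ij}) ∧ dx_i ∧ dx_j = sum_{i<j, k} (∂g_{ij}/∂x_k) dx_k ∧ dx_i ∧ dx_j.
Expand each term, using dx_k ∧ dx_i ∧ dx_j = sgn(permutation) dx_{(a)} ∧ dx_{(b)} ∧ dx_{(c)} with (a < b < c) sorted:

Collecting like 3-forms: d(omega) = 0.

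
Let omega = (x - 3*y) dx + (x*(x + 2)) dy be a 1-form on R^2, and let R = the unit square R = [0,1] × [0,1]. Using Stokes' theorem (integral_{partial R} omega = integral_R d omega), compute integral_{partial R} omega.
integral_(partial R) omega = 6

Stokes: integral_partial_R omega = integral_R d omega with d omega = (∂Q/∂x - ∂P/∂y) dx ∧ dy.
  ∂Q/∂x = 2*x + 2
  ∂P/∂y = -3
  integrand = ∂Q/∂x - ∂P/∂y = 2*x + 5.
Integrating over R: integral_0^1 integral_0^1 (2*x + 5) dx dy = 6.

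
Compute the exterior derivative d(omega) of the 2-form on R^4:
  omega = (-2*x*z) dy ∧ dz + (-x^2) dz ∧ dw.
d(omega) = (-2*z) dx ∧ dy ∧ dz + (-2*x) dx ∧ dz ∧ dw

For a 2-form omega = sum_{i<j} g_{ij} dx_i ∧ dx_j, the exterior derivative is
  d(omega) = sum_{i<j} d(g_{ij}) ∧ dx_i ∧ dx_j = sum_{i<j, k} (∂g_{ij}/∂x_k) dx_k ∧ dx_i ∧ dx_j.
Expand each term, using dx_k ∧ dx_i ∧ dx_j = sgn(permutation) dx_{(a)} ∧ dx_{(b)} ∧ dx_{(c)} with (a < b < c) sorted:
  d(-2*x*z) includes (∂/∂x)(-2*x*z) dx = (-2*z) dx, which multiplied by dy ∧ dz gives (-2*z) dx ∧ dy ∧ dz
  d(-x^2) includes (∂/∂x)(-x^2) dx = (-2*x) dx, which multiplied by dz ∧ dw gives (-2*x) dx ∧ dz ∧ dw
Collecting like 3-forms: d(omega) = (-2*z) dx ∧ dy ∧ dz + (-2*x) dx ∧ dz ∧ dw.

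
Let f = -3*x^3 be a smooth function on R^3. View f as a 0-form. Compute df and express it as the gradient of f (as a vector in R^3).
df = (-9*x^2) dx + (0) dy + (0) dz; grad f = (-9*x^2, 0, 0)

For a 0-form f, d f = (∂f/∂x) dx + (∂f/∂y) dy + (∂f/∂z) dz. The components of the vector representation are exactly the entries of grad f in Cartesian coordinates:
  ∂f/∂x = -9*x^2
  ∂f/∂y = 0
  ∂f/∂z = 0.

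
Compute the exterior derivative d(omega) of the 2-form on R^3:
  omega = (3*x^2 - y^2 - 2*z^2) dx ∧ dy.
d(omega) = (-4*z) dx ∧ dy ∧ dz

For a 2-form omega = sum_{i<j} g_{ij} dx_i ∧ dx_j, the exterior derivative is
  d(omega) = sum_{i<j} d(g_{ij}) ∧ dx_i ∧ dx_j = sum_{i<j, k} (∂g_{ij}/∂x_k) dx_k ∧ dx_i ∧ dx_j.
Expand each term, using dx_k ∧ dx_i ∧ dx_j = sgn(permutation) dx_{(a)} ∧ dx_{(b)} ∧ dx_{(c)} with (a < b < c) sorted:
  d(3*x^2 - y^2 - 2*z^2) includes (∂/∂z)(3*x^2 - y^2 - 2*z^2) dz = (-4*z) dz, which multiplied by dx ∧ dy gives (-4*z) dx ∧ dy ∧ dz
Collecting like 3-forms: d(omega) = (-4*z) dx ∧ dy ∧ dz.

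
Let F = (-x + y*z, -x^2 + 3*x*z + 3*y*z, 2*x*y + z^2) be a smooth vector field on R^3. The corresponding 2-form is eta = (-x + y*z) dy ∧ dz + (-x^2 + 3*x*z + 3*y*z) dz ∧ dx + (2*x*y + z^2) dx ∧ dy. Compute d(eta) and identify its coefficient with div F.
d(eta) = (5*z - 1) dx ∧ dy ∧ dz; div F = 5*z - 1

For a 2-form in R^3 of the form above, applying d gives a 3-form with coefficient ∂P/∂x + ∂Q/∂y + ∂R/∂z:
  ∂P/∂x = -1
  ∂Q/∂y = 3*z
  ∂R/∂z = 2*z
Sum = 5*z - 1, which is exactly div F.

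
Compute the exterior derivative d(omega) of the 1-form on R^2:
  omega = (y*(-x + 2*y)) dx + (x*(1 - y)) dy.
d(omega) = (x - 5*y + 1) dx ∧ dy

For a 1-form omega = sum_i f_i dx_i, the exterior derivative is
  d(omega) = sum_{i < j} (∂f_j/∂x_i - ∂f_i/∂x_j) dx_i ∧ dx_j.
  coefficient of dx ∧ dy: ∂f_2/∂x - ∂f_1/∂y = ∂(x*(1 - y))/∂x - ∂(y*(-x + 2*y))/∂y = x - 5*y + 1
Assembling: d(omega) = (x - 5*y + 1) dx ∧ dy.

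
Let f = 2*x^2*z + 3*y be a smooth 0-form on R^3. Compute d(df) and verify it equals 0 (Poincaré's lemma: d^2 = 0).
d(df) = 0

Step 1: df = sum_i (∂f/∂x_i) dx_i = (4*x*z) dx + (3) dy + (2*x^2) dz.
Step 2: Apply d again. Using the 1-form formula, the coefficient of dx ∧ dy in d(df) is ∂^2 f/∂x ∂y - ∂^2 f/∂y ∂x = (0) - (0) = 0 (equality of mixed partials for smooth f).
Similarly for dx ∧ dz and dy ∧ dz — all coefficients vanish. So d(df) = 0.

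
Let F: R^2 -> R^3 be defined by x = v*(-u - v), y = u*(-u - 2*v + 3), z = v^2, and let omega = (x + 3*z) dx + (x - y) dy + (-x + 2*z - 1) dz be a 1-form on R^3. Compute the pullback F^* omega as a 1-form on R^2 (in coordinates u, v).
F^* omega = (-2*u^3 - 4*u^2*v + 9*u^2 + u*v^2 + 9*u*v - 9*u - 3*v^2) du + (-2*u^3 - u^2*v + 6*u^2 + 4*u*v^2 + 2*v^3 - 2*v) dv

Using F^*(f dg) = (f ∘ F) d(g ∘ F), substitute each coordinate x_i by F_i(u, v) in f_i, and replace dx_i by d F_i = (∂F_i/∂u) du + (∂F_i/∂v) dv.
  For the x component: f_1(F) = v*(-u + 2*v); d F_1 = (-v) du + (-u - 2*v) dv
  For the y component: f_2(F) = u^2 + u*v - 3*u - v^2; d F_2 = (-2*u - 2*v + 3) du + (-2*u) dv
  For the z component: f_3(F) = u*v + 3*v^2 - 1; d F_3 = (0) du + (2*v) dv
Combining and collecting du, dv coefficients:
  coeff of du: -2*u^3 - 4*u^2*v + 9*u^2 + u*v^2 + 9*u*v - 9*u - 3*v^2
  coeff of dv: -2*u^3 - u^2*v + 6*u^2 + 4*u*v^2 + 2*v^3 - 2*v
F^* omega = (-2*u^3 - 4*u^2*v + 9*u^2 + u*v^2 + 9*u*v - 9*u - 3*v^2) du + (-2*u^3 - u^2*v + 6*u^2 + 4*u*v^2 + 2*v^3 - 2*v) dv.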